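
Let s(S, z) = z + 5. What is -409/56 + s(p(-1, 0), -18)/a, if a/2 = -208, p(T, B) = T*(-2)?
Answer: -1629/224 ≈ -7.2723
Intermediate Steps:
p(T, B) = -2*T
a = -416 (a = 2*(-208) = -416)
s(S, z) = 5 + z
-409/56 + s(p(-1, 0), -18)/a = -409/56 + (5 - 18)/(-416) = -409*1/56 - 13*(-1/416) = -409/56 + 1/32 = -1629/224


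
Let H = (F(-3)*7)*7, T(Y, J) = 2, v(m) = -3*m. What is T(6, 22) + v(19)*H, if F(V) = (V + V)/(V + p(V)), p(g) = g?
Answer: -2791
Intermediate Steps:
F(V) = 1 (F(V) = (V + V)/(V + V) = (2*V)/((2*V)) = (2*V)*(1/(2*V)) = 1)
H = 49 (H = (1*7)*7 = 7*7 = 49)
T(6, 22) + v(19)*H = 2 - 3*19*49 = 2 - 57*49 = 2 - 2793 = -2791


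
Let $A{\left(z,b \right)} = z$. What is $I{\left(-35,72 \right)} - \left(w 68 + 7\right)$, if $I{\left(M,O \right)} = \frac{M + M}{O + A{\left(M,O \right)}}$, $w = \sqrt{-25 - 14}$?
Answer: $- \frac{329}{37} - 68 i \sqrt{39} \approx -8.8919 - 424.66 i$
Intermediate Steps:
$w = i \sqrt{39}$ ($w = \sqrt{-39} = i \sqrt{39} \approx 6.245 i$)
$I{\left(M,O \right)} = \frac{2 M}{M + O}$ ($I{\left(M,O \right)} = \frac{M + M}{O + M} = \frac{2 M}{M + O}$)
$I{\left(-35,72 \right)} - \left(w 68 + 7\right) = 2 \left(-35\right) \frac{1}{-35 + 72} - \left(i \sqrt{39} \cdot 68 + 7\right) = 2 \left(-35\right) \frac{1}{37} - \left(68 i \sqrt{39} + 7\right) = 2 \left(-35\right) \frac{1}{37} - \left(7 + 68 i \sqrt{39}\right) = - \frac{70}{37} - \left(7 + 68 i \sqrt{39}\right) = - \frac{329}{37} - 68 i \sqrt{39}$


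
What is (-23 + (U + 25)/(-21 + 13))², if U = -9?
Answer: 625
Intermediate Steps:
(-23 + (U + 25)/(-21 + 13))² = (-23 + (-9 + 25)/(-21 + 13))² = (-23 + 16/(-8))² = (-23 + 16*(-⅛))² = (-23 - 2)² = (-25)² = 625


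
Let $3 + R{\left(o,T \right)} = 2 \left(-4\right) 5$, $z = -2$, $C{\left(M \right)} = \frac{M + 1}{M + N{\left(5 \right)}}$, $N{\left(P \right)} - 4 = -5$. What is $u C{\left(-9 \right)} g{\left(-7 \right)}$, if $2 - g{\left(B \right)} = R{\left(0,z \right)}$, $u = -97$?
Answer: $-3492$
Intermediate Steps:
$N{\left(P \right)} = -1$ ($N{\left(P \right)} = 4 - 5 = -1$)
$C{\left(M \right)} = \frac{1 + M}{-1 + M}$ ($C{\left(M \right)} = \frac{M + 1}{M - 1} = \frac{1 + M}{-1 + M}$)
$R{\left(o,T \right)} = -43$ ($R{\left(o,T \right)} = -3 + 2 \left(-4\right) 5 = -3 - 40 = -43$)
$g{\left(B \right)} = 45$ ($g{\left(B \right)} = 2 - -43 = 2 + 43 = 45$)
$u C{\left(-9 \right)} g{\left(-7 \right)} = - 97 \frac{1 - 9}{-1 - 9} \cdot 45 = - 97 \frac{1}{-10} \left(-8\right) 45 = - 97 \left(\left(- \frac{1}{10}\right) \left(-8\right)\right) 45 = \left(-97\right) \frac{4}{5} \cdot 45 = \left(- \frac{388}{5}\right) 45 = -3492$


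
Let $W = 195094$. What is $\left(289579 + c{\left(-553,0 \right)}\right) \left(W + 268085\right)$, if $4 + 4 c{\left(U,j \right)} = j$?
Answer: $134126448462$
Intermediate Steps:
$c{\left(U,j \right)} = -1 + \frac{j}{4}$
$\left(289579 + c{\left(-553,0 \right)}\right) \left(W + 268085\right) = \left(289579 + \left(-1 + \frac{1}{4} \cdot 0\right)\right) \left(195094 + 268085\right) = \left(289579 + \left(-1 + 0\right)\right) 463179 = \left(289579 - 1\right) 463179 = 289578 \cdot 463179 = 134126448462$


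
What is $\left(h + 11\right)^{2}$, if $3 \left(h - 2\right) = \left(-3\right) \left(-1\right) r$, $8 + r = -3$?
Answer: $4$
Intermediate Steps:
$r = -11$ ($r = -8 - 3 = -11$)
$h = -9$ ($h = 2 + \frac{\left(-3\right) \left(-1\right) \left(-11\right)}{3} = 2 + \frac{3 \left(-11\right)}{3} = 2 + \frac{1}{3} \left(-33\right) = 2 - 11 = -9$)
$\left(h + 11\right)^{2} = \left(-9 + 11\right)^{2} = 2^{2} = 4$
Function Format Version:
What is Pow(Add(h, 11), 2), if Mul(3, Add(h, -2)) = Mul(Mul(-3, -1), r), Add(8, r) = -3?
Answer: 4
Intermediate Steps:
r = -11 (r = Add(-8, -3) = -11)
h = -9 (h = Add(2, Mul(Rational(1, 3), Mul(Mul(-3, -1), -11))) = Add(2, Mul(Rational(1, 3), Mul(3, -11))) = Add(2, Mul(Rational(1, 3), -33)) = Add(2, -11) = -9)
Pow(Add(h, 11), 2) = Pow(Add(-9, 11), 2) = Pow(2, 2) = 4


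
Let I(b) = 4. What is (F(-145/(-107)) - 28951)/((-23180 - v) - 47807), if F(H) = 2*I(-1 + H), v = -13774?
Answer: 28943/57213 ≈ 0.50588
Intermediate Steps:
F(H) = 8 (F(H) = 2*4 = 8)
(F(-145/(-107)) - 28951)/((-23180 - v) - 47807) = (8 - 28951)/((-23180 - 1*(-13774)) - 47807) = -28943/((-23180 + 13774) - 47807) = -28943/(-9406 - 47807) = -28943/(-57213) = -28943*(-1/57213) = 28943/57213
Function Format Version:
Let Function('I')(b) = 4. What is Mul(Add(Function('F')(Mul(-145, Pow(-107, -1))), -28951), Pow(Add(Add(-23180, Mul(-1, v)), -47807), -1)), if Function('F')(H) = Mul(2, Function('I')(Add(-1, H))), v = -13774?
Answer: Rational(28943, 57213) ≈ 0.50588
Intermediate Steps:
Function('F')(H) = 8 (Function('F')(H) = Mul(2, 4) = 8)
Mul(Add(Function('F')(Mul(-145, Pow(-107, -1))), -28951), Pow(Add(Add(-23180, Mul(-1, v)), -47807), -1)) = Mul(Add(8, -28951), Pow(Add(Add(-23180, Mul(-1, -13774)), -47807), -1)) = Mul(-28943, Pow(Add(Add(-23180, 13774), -47807), -1)) = Mul(-28943, Pow(Add(-9406, -47807), -1)) = Mul(-28943, Pow(-57213, -1)) = Mul(-28943, Rational(-1, 57213)) = Rational(28943, 57213)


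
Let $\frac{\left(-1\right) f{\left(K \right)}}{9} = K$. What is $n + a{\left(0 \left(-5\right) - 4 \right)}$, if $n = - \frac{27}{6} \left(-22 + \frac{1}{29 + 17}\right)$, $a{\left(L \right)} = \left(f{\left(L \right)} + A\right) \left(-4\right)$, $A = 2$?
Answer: $- \frac{4885}{92} \approx -53.098$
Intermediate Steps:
$f{\left(K \right)} = - 9 K$
$a{\left(L \right)} = -8 + 36 L$ ($a{\left(L \right)} = \left(- 9 L + 2\right) \left(-4\right) = \left(2 - 9 L\right) \left(-4\right) = -8 + 36 L$)
$n = \frac{9099}{92}$ ($n = \left(-27\right) \frac{1}{6} \left(-22 + \frac{1}{46}\right) = - \frac{9 \left(-22 + \frac{1}{46}\right)}{2} = \left(- \frac{9}{2}\right) \left(- \frac{1011}{46}\right) = \frac{9099}{92} \approx 98.902$)
$n + a{\left(0 \left(-5\right) - 4 \right)} = \frac{9099}{92} + \left(-8 + 36 \left(0 \left(-5\right) - 4\right)\right) = \frac{9099}{92} + \left(-8 + 36 \left(0 - 4\right)\right) = \frac{9099}{92} + \left(-8 + 36 \left(-4\right)\right) = \frac{9099}{92} - 152 = - \frac{4885}{92}$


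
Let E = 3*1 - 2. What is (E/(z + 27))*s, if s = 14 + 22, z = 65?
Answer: 9/23 ≈ 0.39130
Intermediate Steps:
s = 36
E = 1 (E = 3 - 2 = 1)
(E/(z + 27))*s = (1/(65 + 27))*36 = (1/92)*36 = 9/23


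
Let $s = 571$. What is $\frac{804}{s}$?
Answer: $\frac{804}{571} \approx 1.4081$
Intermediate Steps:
$\frac{804}{s} = \frac{804}{571}$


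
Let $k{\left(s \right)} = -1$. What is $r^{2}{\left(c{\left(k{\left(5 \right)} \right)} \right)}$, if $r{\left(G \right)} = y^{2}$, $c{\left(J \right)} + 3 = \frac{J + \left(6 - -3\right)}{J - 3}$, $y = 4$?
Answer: $256$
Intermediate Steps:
$c{\left(J \right)} = -3 + \frac{9 + J}{-3 + J}$ ($c{\left(J \right)} = -3 + \frac{J + \left(6 - -3\right)}{J - 3} = -3 + \frac{J + \left(6 + 3\right)}{-3 + J} = -3 + \frac{J + 9}{-3 + J} = -3 + \frac{9 + J}{-3 + J}$)
$r{\left(G \right)} = 16$ ($r{\left(G \right)} = 4^{2} = 16$)
$r^{2}{\left(c{\left(k{\left(5 \right)} \right)} \right)} = 16^{2} = 256$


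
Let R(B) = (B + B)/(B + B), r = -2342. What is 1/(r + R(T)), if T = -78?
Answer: -1/2341 ≈ -0.00042717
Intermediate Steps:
R(B) = 1 (R(B) = (2*B)/((2*B)) = (2*B)*(1/(2*B)) = 1)
1/(r + R(T)) = 1/(-2342 + 1) = 1/(-2341) = -1/2341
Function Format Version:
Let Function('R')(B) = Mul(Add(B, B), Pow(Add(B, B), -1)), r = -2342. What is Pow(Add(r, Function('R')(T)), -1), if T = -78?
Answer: Rational(-1, 2341) ≈ -0.00042717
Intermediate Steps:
Function('R')(B) = 1 (Function('R')(B) = Mul(Mul(2, B), Pow(Mul(2, B), -1)) = Mul(Mul(2, B), Mul(Rational(1, 2), Pow(B, -1))) = 1)
Pow(Add(r, Function('R')(T)), -1) = Pow(Add(-2342, 1), -1) = Pow(-2341, -1) = Rational(-1, 2341)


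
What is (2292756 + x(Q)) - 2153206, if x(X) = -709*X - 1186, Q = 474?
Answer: -197702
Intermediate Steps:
x(X) = -1186 - 709*X
(2292756 + x(Q)) - 2153206 = (2292756 + (-1186 - 709*474)) - 2153206 = (2292756 + (-1186 - 336066)) - 2153206 = (2292756 - 337252) - 2153206 = 1955504 - 2153206 = -197702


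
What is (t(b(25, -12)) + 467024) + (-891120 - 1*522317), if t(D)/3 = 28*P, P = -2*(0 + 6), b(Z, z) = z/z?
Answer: -947421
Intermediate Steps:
b(Z, z) = 1
P = -12 (P = -2*6 = -12)
t(D) = -1008 (t(D) = 3*(28*(-12)) = 3*(-336) = -1008)
(t(b(25, -12)) + 467024) + (-891120 - 1*522317) = (-1008 + 467024) + (-891120 - 1*522317) = 466016 + (-891120 - 522317) = 466016 - 1413437 = -947421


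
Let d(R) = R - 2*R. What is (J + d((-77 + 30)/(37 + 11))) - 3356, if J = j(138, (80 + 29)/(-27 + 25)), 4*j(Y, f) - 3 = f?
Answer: -161659/48 ≈ -3367.9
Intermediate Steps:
j(Y, f) = 3/4 + f/4
J = -103/8 (J = 3/4 + ((80 + 29)/(-27 + 25))/4 = 3/4 + (109/(-2))/4 = 3/4 + (109*(-1/2))/4 = 3/4 + (1/4)*(-109/2) = 3/4 - 109/8 = -103/8 ≈ -12.875)
d(R) = -R
(J + d((-77 + 30)/(37 + 11))) - 3356 = (-103/8 - (-77 + 30)/(37 + 11)) - 3356 = (-103/8 - (-47)/48) - 3356 = (-103/8 - 1*(-47/48)) - 3356 = (-103/8 + 47/48) - 3356 = -571/48 - 3356 = -161659/48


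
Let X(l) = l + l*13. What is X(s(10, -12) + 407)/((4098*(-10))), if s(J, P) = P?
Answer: -553/4098 ≈ -0.13494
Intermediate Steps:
X(l) = 14*l (X(l) = l + 13*l = 14*l)
X(s(10, -12) + 407)/((4098*(-10))) = (14*(-12 + 407))/((4098*(-10))) = (14*395)/(-40980) = 5530*(-1/40980) = -553/4098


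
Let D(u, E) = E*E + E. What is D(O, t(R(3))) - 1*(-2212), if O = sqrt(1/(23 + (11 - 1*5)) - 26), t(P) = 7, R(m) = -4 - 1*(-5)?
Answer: 2268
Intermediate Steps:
R(m) = 1 (R(m) = -4 + 5 = 1)
O = I*sqrt(21837)/29 (O = sqrt(1/(23 + (11 - 5)) - 26) = sqrt(1/(23 + 6) - 26) = sqrt(1/29 - 26) = sqrt(-753/29) = I*sqrt(21837)/29 ≈ 5.0956*I)
D(u, E) = E + E**2 (D(u, E) = E**2 + E = E + E**2)
D(O, t(R(3))) - 1*(-2212) = 7*(1 + 7) - 1*(-2212) = 7*8 + 2212 = 56 + 2212 = 2268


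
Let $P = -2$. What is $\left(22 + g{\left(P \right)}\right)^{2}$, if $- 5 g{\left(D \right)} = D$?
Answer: $\frac{12544}{25} \approx 501.76$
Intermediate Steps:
$g{\left(D \right)} = - \frac{D}{5}$
$\left(22 + g{\left(P \right)}\right)^{2} = \left(22 - - \frac{2}{5}\right)^{2} = \left(22 + \frac{2}{5}\right)^{2} = \left(\frac{112}{5}\right)^{2} = \frac{12544}{25}$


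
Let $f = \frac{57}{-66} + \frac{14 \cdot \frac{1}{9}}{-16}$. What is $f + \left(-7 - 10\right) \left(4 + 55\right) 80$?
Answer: $- \frac{63550841}{792} \approx -80241.0$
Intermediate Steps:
$f = - \frac{761}{792}$ ($f = 57 \left(- \frac{1}{66}\right) + 14 \cdot \frac{1}{9} \left(- \frac{1}{16}\right) = - \frac{19}{22} + \frac{14}{9} \left(- \frac{1}{16}\right) = - \frac{19}{22} - \frac{7}{72} = - \frac{761}{792} \approx -0.96086$)
$f + \left(-7 - 10\right) \left(4 + 55\right) 80 = - \frac{761}{792} + \left(-7 - 10\right) \left(4 + 55\right) 80 = - \frac{761}{792} + \left(-17\right) 59 \cdot 80 = - \frac{761}{792} - 80240 = - \frac{63550841}{792}$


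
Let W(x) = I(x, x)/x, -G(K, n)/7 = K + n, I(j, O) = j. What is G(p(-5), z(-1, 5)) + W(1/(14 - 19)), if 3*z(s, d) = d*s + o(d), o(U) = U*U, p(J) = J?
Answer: -32/3 ≈ -10.667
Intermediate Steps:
o(U) = U²
z(s, d) = d²/3 + d*s/3 (z(s, d) = (d*s + d²)/3 = (d² + d*s)/3 = d²/3 + d*s/3)
G(K, n) = -7*K - 7*n (G(K, n) = -7*(K + n) = -7*K - 7*n)
W(x) = 1 (W(x) = x/x = 1)
G(p(-5), z(-1, 5)) + W(1/(14 - 19)) = (-7*(-5) - 7*5*(5 - 1)/3) + 1 = (35 - 7*5*4/3) + 1 = (35 - 7*20/3) + 1 = (35 - 140/3) + 1 = -35/3 + 1 = -32/3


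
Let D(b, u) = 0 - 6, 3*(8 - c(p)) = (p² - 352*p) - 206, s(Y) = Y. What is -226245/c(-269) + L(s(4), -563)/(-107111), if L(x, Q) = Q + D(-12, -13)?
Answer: 3164995852/776876083 ≈ 4.0740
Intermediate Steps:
c(p) = 230/3 - p²/3 + 352*p/3 (c(p) = 8 - ((p² - 352*p) - 206)/3 = 8 - (-206 + p² - 352*p)/3 = 8 + (206/3 - p²/3 + 352*p/3) = 230/3 - p²/3 + 352*p/3)
D(b, u) = -6
L(x, Q) = -6 + Q (L(x, Q) = Q - 6 = -6 + Q)
-226245/c(-269) + L(s(4), -563)/(-107111) = -226245/(230/3 - ⅓*(-269)² + (352/3)*(-269)) + (-6 - 563)/(-107111) = -226245/(230/3 - ⅓*72361 - 94688/3) - 569*(-1/107111) = -226245/(230/3 - 72361/3 - 94688/3) + 569/107111 = -226245/(-166819/3) + 569/107111 = -226245*(-3/166819) + 569/107111 = 678735/166819 + 569/107111 = 3164995852/776876083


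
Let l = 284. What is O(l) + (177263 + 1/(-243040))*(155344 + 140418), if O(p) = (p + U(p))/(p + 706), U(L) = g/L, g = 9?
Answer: 44781823462284941201/854164080 ≈ 5.2428e+10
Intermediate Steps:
U(L) = 9/L
O(p) = (p + 9/p)/(706 + p) (O(p) = (p + 9/p)/(p + 706) = (p + 9/p)/(706 + p))
O(l) + (177263 + 1/(-243040))*(155344 + 140418) = (9 + 284²)/(284*(706 + 284)) + (177263 + 1/(-243040))*(155344 + 140418) = (1/284)*(9 + 80656)/990 + (177263 - 1/243040)*295762 = (1/284)*(1/990)*80665 + (43081999519/243040)*295762 = 16133/56232 + 6371009170869239/121520 = 44781823462284941201/854164080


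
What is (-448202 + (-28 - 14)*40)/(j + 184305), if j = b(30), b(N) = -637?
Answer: -224941/91834 ≈ -2.4494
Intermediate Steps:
j = -637
(-448202 + (-28 - 14)*40)/(j + 184305) = (-448202 + (-28 - 14)*40)/(-637 + 184305) = (-448202 - 42*40)/183668 = (-448202 - 1680)*(1/183668) = -449882*1/183668 = -224941/91834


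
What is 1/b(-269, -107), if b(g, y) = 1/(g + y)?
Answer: -376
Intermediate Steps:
1/b(-269, -107) = 1/(1/(-269 - 107)) = 1/(1/(-376)) = 1/(-1/376) = -376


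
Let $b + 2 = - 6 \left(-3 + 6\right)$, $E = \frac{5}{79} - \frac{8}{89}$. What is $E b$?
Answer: $\frac{3740}{7031} \approx 0.53193$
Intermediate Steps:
$E = - \frac{187}{7031}$ ($E = 5 \cdot \frac{1}{79} - \frac{8}{89} = \frac{5}{79} - \frac{8}{89} = - \frac{187}{7031} \approx -0.026596$)
$b = -20$ ($b = -2 - 6 \left(-3 + 6\right) = -2 - 18 = -20$)
$E b = \left(- \frac{187}{7031}\right) \left(-20\right) = \frac{3740}{7031}$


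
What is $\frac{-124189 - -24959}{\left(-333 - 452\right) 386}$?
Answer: $\frac{9923}{30301} \approx 0.32748$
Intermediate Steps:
$\frac{-124189 - -24959}{\left(-333 - 452\right) 386} = \frac{-124189 + 24959}{\left(-785\right) 386} = - \frac{99230}{-303010} = \left(-99230\right) \left(- \frac{1}{303010}\right) = \frac{9923}{30301}$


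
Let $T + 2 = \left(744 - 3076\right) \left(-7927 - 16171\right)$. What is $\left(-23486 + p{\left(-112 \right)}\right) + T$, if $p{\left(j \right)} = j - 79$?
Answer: $56172857$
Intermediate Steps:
$p{\left(j \right)} = -79 + j$
$T = 56196534$ ($T = -2 + \left(744 - 3076\right) \left(-7927 - 16171\right) = -2 - -56196536 = -2 + 56196536 = 56196534$)
$\left(-23486 + p{\left(-112 \right)}\right) + T = \left(-23486 - 191\right) + 56196534 = -23677 + 56196534 = 56172857$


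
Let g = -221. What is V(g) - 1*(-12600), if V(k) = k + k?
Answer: 12158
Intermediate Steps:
V(k) = 2*k
V(g) - 1*(-12600) = 2*(-221) - 1*(-12600) = -442 + 12600 = 12158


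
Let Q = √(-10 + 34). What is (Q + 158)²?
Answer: 24988 + 632*√6 ≈ 26536.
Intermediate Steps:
Q = 2*√6 (Q = √24 = 2*√6 ≈ 4.8990)
(Q + 158)² = (2*√6 + 158)² = (158 + 2*√6)²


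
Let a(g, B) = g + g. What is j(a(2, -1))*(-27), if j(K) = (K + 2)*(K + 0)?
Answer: -648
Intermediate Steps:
a(g, B) = 2*g
j(K) = K*(2 + K) (j(K) = (2 + K)*K = K*(2 + K))
j(a(2, -1))*(-27) = ((2*2)*(2 + 2*2))*(-27) = (4*(2 + 4))*(-27) = (4*6)*(-27) = 24*(-27) = -648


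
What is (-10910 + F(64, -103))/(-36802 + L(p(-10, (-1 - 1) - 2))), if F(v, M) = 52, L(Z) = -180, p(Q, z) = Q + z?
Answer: 5429/18491 ≈ 0.29360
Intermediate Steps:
(-10910 + F(64, -103))/(-36802 + L(p(-10, (-1 - 1) - 2))) = (-10910 + 52)/(-36802 - 180) = -10858/(-36982) = -10858*(-1/36982) = 5429/18491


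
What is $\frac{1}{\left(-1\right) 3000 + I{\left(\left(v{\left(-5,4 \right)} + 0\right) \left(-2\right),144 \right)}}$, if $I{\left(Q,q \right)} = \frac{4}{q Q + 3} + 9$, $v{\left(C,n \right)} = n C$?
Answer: $- \frac{5763}{17237129} \approx -0.00033434$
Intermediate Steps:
$v{\left(C,n \right)} = C n$
$I{\left(Q,q \right)} = 9 + \frac{4}{3 + Q q}$ ($I{\left(Q,q \right)} = \frac{4}{Q q + 3} + 9 = \frac{4}{3 + Q q} + 9 = 9 + \frac{4}{3 + Q q}$)
$\frac{1}{\left(-1\right) 3000 + I{\left(\left(v{\left(-5,4 \right)} + 0\right) \left(-2\right),144 \right)}} = \frac{1}{\left(-1\right) 3000 + \frac{31 + 9 \left(\left(-5\right) 4 + 0\right) \left(-2\right) 144}{3 + \left(\left(-5\right) 4 + 0\right) \left(-2\right) 144}} = \frac{1}{-3000 + \frac{31 + 9 \left(-20 + 0\right) \left(-2\right) 144}{3 + \left(-20 + 0\right) \left(-2\right) 144}} = \frac{1}{-3000 + \frac{31 + 9 \left(\left(-20\right) \left(-2\right)\right) 144}{3 + \left(-20\right) \left(-2\right) 144}} = \frac{1}{-3000 + \frac{31 + 9 \cdot 40 \cdot 144}{3 + 40 \cdot 144}} = \frac{1}{-3000 + \frac{31 + 51840}{3 + 5760}} = \frac{1}{-3000 + \frac{1}{5763} \cdot 51871} = \frac{1}{-3000 + \frac{51871}{5763}} = \frac{1}{- \frac{17237129}{5763}} = - \frac{5763}{17237129}$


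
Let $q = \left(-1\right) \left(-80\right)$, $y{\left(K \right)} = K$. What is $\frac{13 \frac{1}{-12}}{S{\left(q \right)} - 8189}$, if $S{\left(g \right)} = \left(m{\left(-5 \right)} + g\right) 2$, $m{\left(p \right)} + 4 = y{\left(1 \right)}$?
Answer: $\frac{13}{96420} \approx 0.00013483$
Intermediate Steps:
$q = 80$
$m{\left(p \right)} = -3$ ($m{\left(p \right)} = -4 + 1 = -3$)
$S{\left(g \right)} = -6 + 2 g$ ($S{\left(g \right)} = \left(-3 + g\right) 2 = -6 + 2 g$)
$\frac{13 \frac{1}{-12}}{S{\left(q \right)} - 8189} = \frac{13 \frac{1}{-12}}{\left(-6 + 2 \cdot 80\right) - 8189} = \frac{13 \left(- \frac{1}{12}\right)}{\left(-6 + 160\right) - 8189} = - \frac{13}{12 \left(154 - 8189\right)} = - \frac{13}{12 \left(-8035\right)} = \left(- \frac{13}{12}\right) \left(- \frac{1}{8035}\right) = \frac{13}{96420}$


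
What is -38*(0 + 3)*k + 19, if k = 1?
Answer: -95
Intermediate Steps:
-38*(0 + 3)*k + 19 = -38*(0 + 3) + 19 = -114 + 19 = -95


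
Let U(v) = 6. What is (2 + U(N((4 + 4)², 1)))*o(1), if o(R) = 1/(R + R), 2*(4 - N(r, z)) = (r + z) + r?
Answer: 4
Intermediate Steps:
N(r, z) = 4 - r - z/2 (N(r, z) = 4 - ((r + z) + r)/2 = 4 - (z + 2*r)/2 = 4 + (-r - z/2) = 4 - r - z/2)
o(R) = 1/(2*R)
(2 + U(N((4 + 4)², 1)))*o(1) = (2 + 6)*((½)/1) = 8*((½)*1) = 8*(½) = 4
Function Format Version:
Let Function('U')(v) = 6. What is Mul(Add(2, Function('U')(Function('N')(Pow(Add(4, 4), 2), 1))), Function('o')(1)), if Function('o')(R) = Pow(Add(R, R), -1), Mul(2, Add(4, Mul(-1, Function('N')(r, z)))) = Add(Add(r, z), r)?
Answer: 4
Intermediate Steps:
Function('N')(r, z) = Add(4, Mul(-1, r), Mul(Rational(-1, 2), z)) (Function('N')(r, z) = Add(4, Mul(Rational(-1, 2), Add(Add(r, z), r))) = Add(4, Mul(Rational(-1, 2), Add(z, Mul(2, r)))) = Add(4, Add(Mul(-1, r), Mul(Rational(-1, 2), z))) = Add(4, Mul(-1, r), Mul(Rational(-1, 2), z)))
Function('o')(R) = Mul(Rational(1, 2), Pow(R, -1)) (Function('o')(R) = Pow(Mul(2, R), -1) = Mul(Rational(1, 2), Pow(R, -1)))
Mul(Add(2, Function('U')(Function('N')(Pow(Add(4, 4), 2), 1))), Function('o')(1)) = Mul(Add(2, 6), Mul(Rational(1, 2), Pow(1, -1))) = Mul(8, Mul(Rational(1, 2), 1)) = Mul(8, Rational(1, 2)) = 4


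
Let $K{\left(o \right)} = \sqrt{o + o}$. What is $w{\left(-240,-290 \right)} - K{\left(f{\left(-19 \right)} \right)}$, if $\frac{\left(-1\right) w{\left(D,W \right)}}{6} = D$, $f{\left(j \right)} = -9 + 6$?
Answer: $1440 - i \sqrt{6} \approx 1440.0 - 2.4495 i$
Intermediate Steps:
$f{\left(j \right)} = -3$
$K{\left(o \right)} = \sqrt{2} \sqrt{o}$ ($K{\left(o \right)} = \sqrt{2 o} = \sqrt{2} \sqrt{o}$)
$w{\left(D,W \right)} = - 6 D$
$w{\left(-240,-290 \right)} - K{\left(f{\left(-19 \right)} \right)} = \left(-6\right) \left(-240\right) - \sqrt{2} \sqrt{-3} = 1440 - \sqrt{2} i \sqrt{3} = 1440 - i \sqrt{6}$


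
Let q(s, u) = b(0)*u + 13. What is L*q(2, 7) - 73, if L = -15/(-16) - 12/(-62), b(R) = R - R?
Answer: -28915/496 ≈ -58.296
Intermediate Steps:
b(R) = 0
q(s, u) = 13 (q(s, u) = 0*u + 13 = 0 + 13 = 13)
L = 561/496 (L = -15*(-1/16) - 12*(-1/62) = 15/16 + 6/31 = 561/496 ≈ 1.1310)
L*q(2, 7) - 73 = (561/496)*13 - 73 = 7293/496 - 73 = -28915/496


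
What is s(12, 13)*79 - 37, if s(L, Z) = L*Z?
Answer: 12287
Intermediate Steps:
s(12, 13)*79 - 37 = (12*13)*79 - 37 = 156*79 - 37 = 12324 - 37 = 12287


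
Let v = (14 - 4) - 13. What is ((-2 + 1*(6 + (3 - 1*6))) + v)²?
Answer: 4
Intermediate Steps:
v = -3 (v = 10 - 13 = -3)
((-2 + 1*(6 + (3 - 1*6))) + v)² = ((-2 + 1*(6 + (3 - 1*6))) - 3)² = ((-2 + 1*(6 + (3 - 6))) - 3)² = ((-2 + 1*(6 - 3)) - 3)² = ((-2 + 1*3) - 3)² = ((-2 + 3) - 3)² = (1 - 3)² = (-2)² = 4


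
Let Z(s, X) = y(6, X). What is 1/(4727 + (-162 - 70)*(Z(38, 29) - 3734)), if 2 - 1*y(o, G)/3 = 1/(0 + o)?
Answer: 1/869739 ≈ 1.1498e-6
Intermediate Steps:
y(o, G) = 6 - 3/o (y(o, G) = 6 - 3/(0 + o) = 6 - 3/o)
Z(s, X) = 11/2 (Z(s, X) = 6 - 3/6 = 6 - 3*⅙ = 6 - ½ = 11/2)
1/(4727 + (-162 - 70)*(Z(38, 29) - 3734)) = 1/(4727 + (-162 - 70)*(11/2 - 3734)) = 1/(4727 - 232*(-7457/2)) = 1/(4727 + 865012) = 1/869739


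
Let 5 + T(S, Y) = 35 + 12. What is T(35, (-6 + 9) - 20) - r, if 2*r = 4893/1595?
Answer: 129087/3190 ≈ 40.466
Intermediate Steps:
T(S, Y) = 42 (T(S, Y) = -5 + (35 + 12) = -5 + 47 = 42)
r = 4893/3190 (r = (4893/1595)/2 = (4893*(1/1595))/2 = (1/2)*(4893/1595) = 4893/3190 ≈ 1.5339)
T(35, (-6 + 9) - 20) - r = 42 - 1*4893/3190 = 42 - 4893/3190 = 129087/3190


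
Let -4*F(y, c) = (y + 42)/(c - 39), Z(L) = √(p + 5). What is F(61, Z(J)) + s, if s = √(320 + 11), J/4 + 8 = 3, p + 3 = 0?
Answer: 4017/6076 + √331 + 103*√2/6076 ≈ 18.879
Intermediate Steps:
p = -3 (p = -3 + 0 = -3)
J = -20 (J = -32 + 4*3 = -32 + 12 = -20)
Z(L) = √2 (Z(L) = √(-3 + 5) = √2)
F(y, c) = -(42 + y)/(4*(-39 + c)) (F(y, c) = -(y + 42)/(4*(c - 39)) = -(42 + y)/(4*(-39 + c)))
s = √331 ≈ 18.193
F(61, Z(J)) + s = (-42 - 1*61)/(4*(-39 + √2)) + √331 = (-42 - 61)/(4*(-39 + √2)) + √331 = (¼)*(-103)/(-39 + √2) + √331 = -103/(4*(-39 + √2)) + √331 = √331 - 103/(4*(-39 + √2))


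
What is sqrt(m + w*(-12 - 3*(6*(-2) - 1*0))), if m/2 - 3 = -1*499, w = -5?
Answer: 2*I*sqrt(278) ≈ 33.347*I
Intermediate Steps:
m = -992 (m = 6 + 2*(-1*499) = 6 + 2*(-499) = 6 - 998 = -992)
sqrt(m + w*(-12 - 3*(6*(-2) - 1*0))) = sqrt(-992 - 5*(-12 - 3*(6*(-2) - 1*0))) = sqrt(-992 - 5*(-12 - 3*(-12 + 0))) = sqrt(-992 - 5*(-12 - 3*(-12))) = sqrt(-992 - 5*(-12 + 36)) = sqrt(-992 - 5*24) = sqrt(-992 - 120) = sqrt(-1112) = 2*I*sqrt(278)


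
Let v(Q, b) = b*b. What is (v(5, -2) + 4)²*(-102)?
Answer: -6528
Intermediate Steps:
v(Q, b) = b²
(v(5, -2) + 4)²*(-102) = ((-2)² + 4)²*(-102) = (4 + 4)²*(-102) = 8²*(-102) = 64*(-102) = -6528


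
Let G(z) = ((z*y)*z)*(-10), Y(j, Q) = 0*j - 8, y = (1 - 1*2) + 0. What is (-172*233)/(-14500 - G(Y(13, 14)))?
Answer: 10019/3785 ≈ 2.6470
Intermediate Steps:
y = -1 (y = (1 - 2) + 0 = -1 + 0 = -1)
Y(j, Q) = -8 (Y(j, Q) = 0 - 8 = -8)
G(z) = 10*z² (G(z) = ((z*(-1))*z)*(-10) = ((-z)*z)*(-10) = -z²*(-10) = 10*z²)
(-172*233)/(-14500 - G(Y(13, 14))) = (-172*233)/(-14500 - 10*(-8)²) = -40076/(-14500 - 10*64) = -40076/(-14500 - 1*640) = -40076/(-14500 - 640) = -40076/(-15140) = -40076*(-1/15140) = 10019/3785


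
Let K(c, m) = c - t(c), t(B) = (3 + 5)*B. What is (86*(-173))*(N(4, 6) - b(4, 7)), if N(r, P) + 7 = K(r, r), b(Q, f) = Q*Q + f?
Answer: 862924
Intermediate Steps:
b(Q, f) = f + Q² (b(Q, f) = Q² + f = f + Q²)
t(B) = 8*B
K(c, m) = -7*c (K(c, m) = c - 8*c = -7*c)
N(r, P) = -7 - 7*r
(86*(-173))*(N(4, 6) - b(4, 7)) = (86*(-173))*((-7 - 7*4) - (7 + 4²)) = -14878*((-7 - 28) - (7 + 16)) = -14878*(-35 - 1*23) = -14878*(-35 - 23) = -14878*(-58) = 862924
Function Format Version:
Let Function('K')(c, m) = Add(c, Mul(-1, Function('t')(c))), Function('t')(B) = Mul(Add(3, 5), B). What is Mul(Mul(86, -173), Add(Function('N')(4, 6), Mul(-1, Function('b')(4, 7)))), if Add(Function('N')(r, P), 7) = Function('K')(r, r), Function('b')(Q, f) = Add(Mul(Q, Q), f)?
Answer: 862924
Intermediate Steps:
Function('b')(Q, f) = Add(f, Pow(Q, 2)) (Function('b')(Q, f) = Add(Pow(Q, 2), f) = Add(f, Pow(Q, 2)))
Function('t')(B) = Mul(8, B)
Function('K')(c, m) = Mul(-7, c) (Function('K')(c, m) = Add(c, Mul(-1, Mul(8, c))) = Add(c, Mul(-8, c)) = Mul(-7, c))
Function('N')(r, P) = Add(-7, Mul(-7, r))
Mul(Mul(86, -173), Add(Function('N')(4, 6), Mul(-1, Function('b')(4, 7)))) = Mul(Mul(86, -173), Add(Add(-7, Mul(-7, 4)), Mul(-1, Add(7, Pow(4, 2))))) = Mul(-14878, Add(Add(-7, -28), Mul(-1, Add(7, 16)))) = Mul(-14878, Add(-35, Mul(-1, 23))) = Mul(-14878, Add(-35, -23)) = Mul(-14878, -58) = 862924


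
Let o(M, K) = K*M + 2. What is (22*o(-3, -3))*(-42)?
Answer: -10164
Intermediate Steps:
o(M, K) = 2 + K*M
(22*o(-3, -3))*(-42) = (22*(2 - 3*(-3)))*(-42) = (22*(2 + 9))*(-42) = (22*11)*(-42) = 242*(-42) = -10164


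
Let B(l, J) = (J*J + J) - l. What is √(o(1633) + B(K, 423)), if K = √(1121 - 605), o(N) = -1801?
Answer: √(177551 - 2*√129) ≈ 421.34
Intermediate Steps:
K = 2*√129 (K = √516 = 2*√129 ≈ 22.716)
B(l, J) = J + J² - l (B(l, J) = (J² + J) - l = (J + J²) - l = J + J² - l)
√(o(1633) + B(K, 423)) = √(-1801 + (423 + 423² - 2*√129)) = √(-1801 + (423 + 178929 - 2*√129)) = √(-1801 + (179352 - 2*√129)) = √(177551 - 2*√129)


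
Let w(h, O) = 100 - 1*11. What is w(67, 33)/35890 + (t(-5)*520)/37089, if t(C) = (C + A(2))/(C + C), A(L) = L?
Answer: 228199/34131390 ≈ 0.0066859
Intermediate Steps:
w(h, O) = 89 (w(h, O) = 100 - 11 = 89)
t(C) = (2 + C)/(2*C) (t(C) = (C + 2)/(C + C) = (2 + C)/((2*C)) = (2 + C)*(1/(2*C)) = (2 + C)/(2*C))
w(67, 33)/35890 + (t(-5)*520)/37089 = 89/35890 + (((½)*(2 - 5)/(-5))*520)/37089 = 89*(1/35890) + (((½)*(-⅕)*(-3))*520)*(1/37089) = 89/35890 + ((3/10)*520)*(1/37089) = 89/35890 + 156*(1/37089) = 89/35890 + 4/951 = 228199/34131390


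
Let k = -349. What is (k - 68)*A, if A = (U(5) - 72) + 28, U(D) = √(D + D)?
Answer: 18348 - 417*√10 ≈ 17029.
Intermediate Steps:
U(D) = √2*√D (U(D) = √(2*D) = √2*√D)
A = -44 + √10 (A = (√2*√5 - 72) + 28 = (√10 - 72) + 28 = (-72 + √10) + 28 = -44 + √10 ≈ -40.838)
(k - 68)*A = (-349 - 68)*(-44 + √10) = -417*(-44 + √10) = 18348 - 417*√10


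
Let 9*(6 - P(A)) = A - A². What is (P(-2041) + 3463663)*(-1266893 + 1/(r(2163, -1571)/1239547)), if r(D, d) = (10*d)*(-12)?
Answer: -8440550827489028059/1696680 ≈ -4.9747e+12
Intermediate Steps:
P(A) = 6 - A/9 + A²/9 (P(A) = 6 - (A - A²)/9 = 6 + (-A/9 + A²/9) = 6 - A/9 + A²/9)
r(D, d) = -120*d
(P(-2041) + 3463663)*(-1266893 + 1/(r(2163, -1571)/1239547)) = ((6 - ⅑*(-2041) + (⅑)*(-2041)²) + 3463663)*(-1266893 + 1/(-120*(-1571)/1239547)) = ((6 + 2041/9 + (⅑)*4165681) + 3463663)*(-1266893 + 1/(188520*(1/1239547))) = ((6 + 2041/9 + 4165681/9) + 3463663)*(-1266893 + 1/(188520/1239547)) = (4167776/9 + 3463663)*(-1266893 + 1239547/188520) = (35340743/9)*(-238833428813/188520) = -8440550827489028059/1696680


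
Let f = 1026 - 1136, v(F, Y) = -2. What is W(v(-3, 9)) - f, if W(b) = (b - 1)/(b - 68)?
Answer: 7703/70 ≈ 110.04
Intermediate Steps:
W(b) = (-1 + b)/(-68 + b)
f = -110
W(v(-3, 9)) - f = (-1 - 2)/(-68 - 2) - 1*(-110) = -3/(-70) + 110 = -1/70*(-3) + 110 = 3/70 + 110 = 7703/70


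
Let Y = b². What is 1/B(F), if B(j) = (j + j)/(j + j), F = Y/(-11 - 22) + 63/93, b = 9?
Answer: 1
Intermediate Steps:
Y = 81 (Y = 9² = 81)
F = -606/341 (F = 81/(-11 - 22) + 63/93 = 81/(-33) + 63*(1/93) = 81*(-1/33) + 21/31 = -27/11 + 21/31 = -606/341 ≈ -1.7771)
B(j) = 1 (B(j) = (2*j)/((2*j)) = (2*j)*(1/(2*j)) = 1)
1/B(F) = 1/1 = 1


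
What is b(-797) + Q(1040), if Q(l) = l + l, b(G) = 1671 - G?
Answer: 4548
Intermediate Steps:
Q(l) = 2*l
b(-797) + Q(1040) = (1671 - 1*(-797)) + 2*1040 = (1671 + 797) + 2080 = 2468 + 2080 = 4548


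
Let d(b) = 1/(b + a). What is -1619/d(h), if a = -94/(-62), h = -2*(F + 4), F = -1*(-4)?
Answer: 726931/31 ≈ 23449.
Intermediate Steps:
F = 4
h = -16 (h = -2*(4 + 4) = -2*8 = -16)
a = 47/31 (a = -94*(-1/62) = 47/31 ≈ 1.5161)
d(b) = 1/(47/31 + b) (d(b) = 1/(b + 47/31) = 1/(47/31 + b))
-1619/d(h) = -1619/(31/(47 + 31*(-16))) = -1619/(31/(47 - 496)) = -1619/(31/(-449)) = -1619/(31*(-1/449)) = -1619/(-31/449) = -1619*(-449/31) = 726931/31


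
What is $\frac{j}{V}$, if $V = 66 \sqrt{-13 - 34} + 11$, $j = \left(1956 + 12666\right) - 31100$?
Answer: $\frac{1498 i}{- i + 6 \sqrt{47}} \approx -0.88482 + 36.396 i$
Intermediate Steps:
$j = -16478$ ($j = 14622 - 31100 = -16478$)
$V = 11 + 66 i \sqrt{47}$ ($V = 66 \sqrt{-47} + 11 = 66 i \sqrt{47} + 11 = 11 + 66 i \sqrt{47} \approx 11.0 + 452.47 i$)
$\frac{j}{V} = - \frac{16478}{11 + 66 i \sqrt{47}}$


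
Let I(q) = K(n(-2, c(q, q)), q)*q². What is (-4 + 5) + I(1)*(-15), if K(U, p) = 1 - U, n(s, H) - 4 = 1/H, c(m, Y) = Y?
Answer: 61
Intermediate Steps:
n(s, H) = 4 + 1/H
I(q) = q²*(-3 - 1/q) (I(q) = (1 - (4 + 1/q))*q² = (1 + (-4 - 1/q))*q² = (-3 - 1/q)*q² = q²*(-3 - 1/q))
(-4 + 5) + I(1)*(-15) = (-4 + 5) - 1*1*(1 + 3*1)*(-15) = 1 - 1*1*(1 + 3)*(-15) = 1 - 1*1*4*(-15) = 1 - 4*(-15) = 1 + 60 = 61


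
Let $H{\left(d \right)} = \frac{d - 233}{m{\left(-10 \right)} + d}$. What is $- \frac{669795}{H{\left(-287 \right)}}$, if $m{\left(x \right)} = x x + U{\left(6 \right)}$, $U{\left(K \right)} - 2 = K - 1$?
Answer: $- \frac{6028155}{26} \approx -2.3185 \cdot 10^{5}$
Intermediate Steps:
$U{\left(K \right)} = 1 + K$ ($U{\left(K \right)} = 2 + \left(K - 1\right) = 2 + \left(-1 + K\right) = 1 + K$)
$m{\left(x \right)} = 7 + x^{2}$ ($m{\left(x \right)} = x x + \left(1 + 6\right) = x^{2} + 7 = 7 + x^{2}$)
$H{\left(d \right)} = \frac{-233 + d}{107 + d}$ ($H{\left(d \right)} = \frac{d - 233}{\left(7 + \left(-10\right)^{2}\right) + d} = \frac{-233 + d}{\left(7 + 100\right) + d} = \frac{-233 + d}{107 + d}$)
$- \frac{669795}{H{\left(-287 \right)}} = - \frac{669795}{\frac{1}{107 - 287} \left(-233 - 287\right)} = - \frac{669795}{\frac{1}{-180} \left(-520\right)} = - \frac{669795}{\left(- \frac{1}{180}\right) \left(-520\right)} = - \frac{669795}{\frac{26}{9}} = \left(-669795\right) \frac{9}{26} = - \frac{6028155}{26}$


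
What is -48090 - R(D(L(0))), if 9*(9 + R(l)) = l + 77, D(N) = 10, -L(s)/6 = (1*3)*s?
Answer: -144272/3 ≈ -48091.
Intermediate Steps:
L(s) = -18*s (L(s) = -6*1*3*s = -18*s)
R(l) = -4/9 + l/9 (R(l) = -9 + (l + 77)/9 = -9 + (77 + l)/9 = -9 + (77/9 + l/9) = -4/9 + l/9)
-48090 - R(D(L(0))) = -48090 - (-4/9 + (1/9)*10) = -48090 - (-4/9 + 10/9) = -48090 - 1*2/3 = -48090 - 2/3 = -144272/3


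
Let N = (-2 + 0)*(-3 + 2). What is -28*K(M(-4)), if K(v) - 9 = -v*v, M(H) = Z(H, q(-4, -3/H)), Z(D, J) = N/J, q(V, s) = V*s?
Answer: -2156/9 ≈ -239.56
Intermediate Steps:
N = 2 (N = -2*(-1) = 2)
Z(D, J) = 2/J
M(H) = H/6 (M(H) = 2/((-(-12)/H)) = 2/((12/H)) = 2*(H/12) = H/6)
K(v) = 9 - v² (K(v) = 9 - v*v = 9 - v²)
-28*K(M(-4)) = -28*(9 - ((⅙)*(-4))²) = -28*(9 - (-⅔)²) = -28*(9 - 1*4/9) = -28*(9 - 4/9) = -28*77/9 = -2156/9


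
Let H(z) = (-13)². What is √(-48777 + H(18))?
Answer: 28*I*√62 ≈ 220.47*I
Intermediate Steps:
H(z) = 169
√(-48777 + H(18)) = √(-48777 + 169) = √(-48608) = 28*I*√62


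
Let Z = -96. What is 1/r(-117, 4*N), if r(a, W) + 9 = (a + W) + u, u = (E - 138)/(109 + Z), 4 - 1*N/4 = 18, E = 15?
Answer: -13/4673 ≈ -0.0027819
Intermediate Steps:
N = -56 (N = 16 - 4*18 = 16 - 72 = -56)
u = -123/13 (u = (15 - 138)/(109 - 96) = -123/13 ≈ -9.4615)
r(a, W) = -240/13 + W + a (r(a, W) = -9 + ((a + W) - 123/13) = -9 + ((W + a) - 123/13) = -9 + (-123/13 + W + a) = -240/13 + W + a)
1/r(-117, 4*N) = 1/(-240/13 + 4*(-56) - 117) = 1/(-240/13 - 224 - 117) = 1/(-4673/13) = -13/4673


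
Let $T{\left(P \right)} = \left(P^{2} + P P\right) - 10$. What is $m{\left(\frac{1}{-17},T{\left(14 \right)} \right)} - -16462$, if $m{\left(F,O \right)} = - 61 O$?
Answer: $-6840$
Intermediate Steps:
$T{\left(P \right)} = -10 + 2 P^{2}$ ($T{\left(P \right)} = \left(P^{2} + P^{2}\right) - 10 = 2 P^{2} - 10 = -10 + 2 P^{2}$)
$m{\left(\frac{1}{-17},T{\left(14 \right)} \right)} - -16462 = - 61 \left(-10 + 2 \cdot 14^{2}\right) - -16462 = - 61 \left(-10 + 2 \cdot 196\right) + \left(-4509 + 20971\right) = - 61 \left(-10 + 392\right) + 16462 = \left(-61\right) 382 + 16462 = -23302 + 16462 = -6840$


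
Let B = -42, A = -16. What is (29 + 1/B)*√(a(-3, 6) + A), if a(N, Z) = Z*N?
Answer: 1217*I*√34/42 ≈ 168.96*I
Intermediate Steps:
a(N, Z) = N*Z
(29 + 1/B)*√(a(-3, 6) + A) = (29 + 1/(-42))*√(-3*6 - 16) = (29 - 1/42)*√(-18 - 16) = 1217*√(-34)/42 = 1217*(I*√34)/42 = 1217*I*√34/42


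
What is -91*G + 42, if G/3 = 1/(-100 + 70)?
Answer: 511/10 ≈ 51.100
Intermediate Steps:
G = -1/10 (G = 3/(-100 + 70) = 3/(-30) = 3*(-1/30) = -1/10 ≈ -0.10000)
-91*G + 42 = -91*(-1/10) + 42 = 91/10 + 42 = 511/10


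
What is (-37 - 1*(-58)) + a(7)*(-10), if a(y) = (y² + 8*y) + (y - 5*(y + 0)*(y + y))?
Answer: 3801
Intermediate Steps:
a(y) = -9*y² + 9*y (a(y) = (y² + 8*y) + (y - 5*y*2*y) = (y² + 8*y) + (y - 10*y²) = -9*y² + 9*y)
(-37 - 1*(-58)) + a(7)*(-10) = (-37 - 1*(-58)) + (9*7*(1 - 1*7))*(-10) = (-37 + 58) + (9*7*(1 - 7))*(-10) = 21 + (9*7*(-6))*(-10) = 21 - 378*(-10) = 21 + 3780 = 3801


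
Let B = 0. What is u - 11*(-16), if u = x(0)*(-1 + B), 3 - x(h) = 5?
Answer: 178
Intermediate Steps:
x(h) = -2 (x(h) = 3 - 1*5 = 3 - 5 = -2)
u = 2 (u = -2*(-1 + 0) = -2*(-1) = 2)
u - 11*(-16) = 2 - 11*(-16) = 2 + 176 = 178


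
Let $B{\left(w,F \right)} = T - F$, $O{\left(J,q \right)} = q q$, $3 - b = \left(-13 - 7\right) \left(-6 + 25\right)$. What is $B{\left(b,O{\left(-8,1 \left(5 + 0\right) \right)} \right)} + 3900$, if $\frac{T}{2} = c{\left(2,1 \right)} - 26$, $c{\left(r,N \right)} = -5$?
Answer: $3813$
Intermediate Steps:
$b = 383$ ($b = 3 - \left(-13 - 7\right) \left(-6 + 25\right) = 3 - \left(-20\right) 19 = 3 - -380 = 3 + 380 = 383$)
$T = -62$ ($T = 2 \left(-5 - 26\right) = 2 \left(-31\right) = -62$)
$O{\left(J,q \right)} = q^{2}$
$B{\left(w,F \right)} = -62 - F$
$B{\left(b,O{\left(-8,1 \left(5 + 0\right) \right)} \right)} + 3900 = \left(-62 - \left(1 \left(5 + 0\right)\right)^{2}\right) + 3900 = \left(-62 - \left(1 \cdot 5\right)^{2}\right) + 3900 = \left(-62 - 5^{2}\right) + 3900 = \left(-62 - 25\right) + 3900 = -87 + 3900 = 3813$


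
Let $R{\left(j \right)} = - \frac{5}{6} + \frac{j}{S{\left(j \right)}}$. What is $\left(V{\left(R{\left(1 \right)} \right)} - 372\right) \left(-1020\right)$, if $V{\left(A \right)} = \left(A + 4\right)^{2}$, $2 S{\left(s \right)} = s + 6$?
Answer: $\frac{53990555}{147} \approx 3.6728 \cdot 10^{5}$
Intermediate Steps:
$S{\left(s \right)} = 3 + \frac{s}{2}$ ($S{\left(s \right)} = \frac{s + 6}{2} = \frac{6 + s}{2} = 3 + \frac{s}{2}$)
$R{\left(j \right)} = - \frac{5}{6} + \frac{j}{3 + \frac{j}{2}}$
$V{\left(A \right)} = \left(4 + A\right)^{2}$
$\left(V{\left(R{\left(1 \right)} \right)} - 372\right) \left(-1020\right) = \left(\left(4 + \frac{-30 + 7 \cdot 1}{6 \left(6 + 1\right)}\right)^{2} - 372\right) \left(-1020\right) = \left(\left(4 + \frac{-30 + 7}{6 \cdot 7}\right)^{2} - 372\right) \left(-1020\right) = \left(\left(4 + \frac{1}{6} \cdot \frac{1}{7} \left(-23\right)\right)^{2} - 372\right) \left(-1020\right) = \left(\left(4 - \frac{23}{42}\right)^{2} - 372\right) \left(-1020\right) = \left(\left(\frac{145}{42}\right)^{2} - 372\right) \left(-1020\right) = \left(\frac{21025}{1764} - 372\right) \left(-1020\right) = \left(- \frac{635183}{1764}\right) \left(-1020\right) = \frac{53990555}{147}$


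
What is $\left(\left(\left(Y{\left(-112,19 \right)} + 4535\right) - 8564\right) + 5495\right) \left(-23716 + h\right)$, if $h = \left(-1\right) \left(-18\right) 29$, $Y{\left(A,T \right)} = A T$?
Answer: $15354428$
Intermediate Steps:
$h = 522$ ($h = 18 \cdot 29 = 522$)
$\left(\left(\left(Y{\left(-112,19 \right)} + 4535\right) - 8564\right) + 5495\right) \left(-23716 + h\right) = \left(\left(\left(\left(-112\right) 19 + 4535\right) - 8564\right) + 5495\right) \left(-23716 + 522\right) = \left(\left(\left(-2128 + 4535\right) - 8564\right) + 5495\right) \left(-23194\right) = \left(\left(2407 - 8564\right) + 5495\right) \left(-23194\right) = \left(-6157 + 5495\right) \left(-23194\right) = \left(-662\right) \left(-23194\right) = 15354428$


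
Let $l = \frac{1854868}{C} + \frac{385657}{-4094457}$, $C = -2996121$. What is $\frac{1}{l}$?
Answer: $- \frac{1363054289033}{972239144797} \approx -1.402$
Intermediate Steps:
$l = - \frac{972239144797}{1363054289033}$ ($l = \frac{1854868}{-2996121} + \frac{385657}{-4094457} = 1854868 \left(- \frac{1}{2996121}\right) + 385657 \left(- \frac{1}{4094457}\right) = - \frac{1854868}{2996121} - \frac{385657}{4094457} = - \frac{972239144797}{1363054289033} \approx -0.71328$)
$\frac{1}{l} = \frac{1}{- \frac{972239144797}{1363054289033}} = - \frac{1363054289033}{972239144797}$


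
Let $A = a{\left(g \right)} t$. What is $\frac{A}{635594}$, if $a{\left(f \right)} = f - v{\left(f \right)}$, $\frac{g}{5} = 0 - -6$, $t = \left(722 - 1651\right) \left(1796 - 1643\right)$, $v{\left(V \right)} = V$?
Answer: $0$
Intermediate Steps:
$t = -142137$ ($t = \left(-929\right) 153 = -142137$)
$g = 30$ ($g = 5 \left(0 - -6\right) = 5 \left(0 + 6\right) = 5 \cdot 6 = 30$)
$a{\left(f \right)} = 0$ ($a{\left(f \right)} = f - f = 0$)
$A = 0$ ($A = 0 \left(-142137\right) = 0$)
$\frac{A}{635594} = \frac{0}{635594} = 0 \cdot \frac{1}{635594} = 0$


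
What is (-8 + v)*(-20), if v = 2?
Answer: 120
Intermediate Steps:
(-8 + v)*(-20) = (-8 + 2)*(-20) = -6*(-20) = 120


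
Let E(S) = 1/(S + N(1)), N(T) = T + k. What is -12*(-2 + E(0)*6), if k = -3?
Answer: 60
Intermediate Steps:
N(T) = -3 + T (N(T) = T - 3 = -3 + T)
E(S) = 1/(-2 + S) (E(S) = 1/(S + (-3 + 1)) = 1/(S - 2) = 1/(-2 + S))
-12*(-2 + E(0)*6) = -12*(-2 + 6/(-2 + 0)) = -12*(-2 + 6/(-2)) = -12*(-2 - ½*6) = -12*(-2 - 3) = -12*(-5) = 60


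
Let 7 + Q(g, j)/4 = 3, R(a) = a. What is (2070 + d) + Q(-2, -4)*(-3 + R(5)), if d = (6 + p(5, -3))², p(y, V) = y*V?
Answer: 2119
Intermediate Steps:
Q(g, j) = -16 (Q(g, j) = -28 + 4*3 = -28 + 12 = -16)
p(y, V) = V*y
d = 81 (d = (6 - 3*5)² = (6 - 15)² = (-9)² = 81)
(2070 + d) + Q(-2, -4)*(-3 + R(5)) = (2070 + 81) - 16*(-3 + 5) = 2151 - 16*2 = 2151 - 32 = 2119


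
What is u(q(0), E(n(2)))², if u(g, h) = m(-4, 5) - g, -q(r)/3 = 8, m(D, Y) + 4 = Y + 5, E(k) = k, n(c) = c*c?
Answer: 900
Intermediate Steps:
n(c) = c²
m(D, Y) = 1 + Y (m(D, Y) = -4 + (Y + 5) = -4 + (5 + Y) = 1 + Y)
q(r) = -24 (q(r) = -3*8 = -24)
u(g, h) = 6 - g (u(g, h) = (1 + 5) - g = 6 - g)
u(q(0), E(n(2)))² = (6 - 1*(-24))² = (6 + 24)² = 30² = 900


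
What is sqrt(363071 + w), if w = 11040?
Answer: sqrt(374111) ≈ 611.65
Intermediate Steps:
sqrt(363071 + w) = sqrt(363071 + 11040) = sqrt(374111)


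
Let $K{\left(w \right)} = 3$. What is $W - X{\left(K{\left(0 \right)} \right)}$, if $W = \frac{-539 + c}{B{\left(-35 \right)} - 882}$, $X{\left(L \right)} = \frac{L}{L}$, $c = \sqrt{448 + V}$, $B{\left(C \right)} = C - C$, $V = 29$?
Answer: $- \frac{7}{18} - \frac{\sqrt{53}}{294} \approx -0.41365$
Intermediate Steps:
$B{\left(C \right)} = 0$
$c = 3 \sqrt{53}$ ($c = \sqrt{448 + 29} = \sqrt{477} = 3 \sqrt{53} \approx 21.84$)
$X{\left(L \right)} = 1$
$W = \frac{11}{18} - \frac{\sqrt{53}}{294}$ ($W = \frac{-539 + 3 \sqrt{53}}{0 - 882} = \frac{-539 + 3 \sqrt{53}}{-882} = \left(-539 + 3 \sqrt{53}\right) \left(- \frac{1}{882}\right) = \frac{11}{18} - \frac{\sqrt{53}}{294} \approx 0.58635$)
$W - X{\left(K{\left(0 \right)} \right)} = \left(\frac{11}{18} - \frac{\sqrt{53}}{294}\right) - 1 = - \frac{7}{18} - \frac{\sqrt{53}}{294}$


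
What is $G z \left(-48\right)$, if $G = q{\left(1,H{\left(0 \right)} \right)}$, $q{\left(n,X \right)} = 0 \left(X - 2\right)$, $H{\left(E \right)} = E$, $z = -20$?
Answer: $0$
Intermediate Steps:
$q{\left(n,X \right)} = 0$ ($q{\left(n,X \right)} = 0 \left(-2 + X\right) = 0$)
$G = 0$
$G z \left(-48\right) = 0 \left(-20\right) \left(-48\right) = 0 \left(-48\right) = 0$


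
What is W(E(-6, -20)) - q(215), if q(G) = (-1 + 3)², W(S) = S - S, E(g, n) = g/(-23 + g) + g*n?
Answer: -4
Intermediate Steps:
E(g, n) = g*n + g/(-23 + g) (E(g, n) = g/(-23 + g) + g*n = g*n + g/(-23 + g))
W(S) = 0
q(G) = 4 (q(G) = 2² = 4)
W(E(-6, -20)) - q(215) = 0 - 1*4 = 0 - 4 = -4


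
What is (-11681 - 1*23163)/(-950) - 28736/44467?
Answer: 761054474/21121825 ≈ 36.032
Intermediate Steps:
(-11681 - 1*23163)/(-950) - 28736/44467 = (-11681 - 23163)*(-1/950) - 28736*1/44467 = -34844*(-1/950) - 28736/44467 = 17422/475 - 28736/44467 = 761054474/21121825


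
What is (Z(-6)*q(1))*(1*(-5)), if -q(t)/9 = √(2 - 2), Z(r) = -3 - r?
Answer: 0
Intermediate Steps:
q(t) = 0 (q(t) = -9*√(2 - 2) = -9*√0 = -9*0 = 0)
(Z(-6)*q(1))*(1*(-5)) = ((-3 - 1*(-6))*0)*(1*(-5)) = ((-3 + 6)*0)*(-5) = (3*0)*(-5) = 0*(-5) = 0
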